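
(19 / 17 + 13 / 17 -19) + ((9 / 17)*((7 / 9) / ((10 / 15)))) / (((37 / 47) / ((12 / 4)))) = -18573 / 1258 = -14.76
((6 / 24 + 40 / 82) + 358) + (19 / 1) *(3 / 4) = 30585 / 82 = 372.99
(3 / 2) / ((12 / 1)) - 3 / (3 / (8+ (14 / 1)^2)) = -1631 / 8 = -203.88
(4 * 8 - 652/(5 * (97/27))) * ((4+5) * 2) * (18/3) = -225072/485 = -464.07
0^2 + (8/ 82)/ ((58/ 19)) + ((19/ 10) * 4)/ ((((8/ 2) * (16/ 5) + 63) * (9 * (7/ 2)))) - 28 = -793915394/ 28389753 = -27.96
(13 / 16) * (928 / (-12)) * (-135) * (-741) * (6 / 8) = -37713195 / 8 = -4714149.38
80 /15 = 16 /3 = 5.33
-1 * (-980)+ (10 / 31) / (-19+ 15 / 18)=3311360 / 3379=979.98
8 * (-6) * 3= -144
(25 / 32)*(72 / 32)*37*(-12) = -24975 / 32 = -780.47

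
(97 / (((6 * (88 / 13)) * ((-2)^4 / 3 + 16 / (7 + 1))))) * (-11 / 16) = -1261 / 5632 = -0.22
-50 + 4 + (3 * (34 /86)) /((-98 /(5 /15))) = -193861 /4214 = -46.00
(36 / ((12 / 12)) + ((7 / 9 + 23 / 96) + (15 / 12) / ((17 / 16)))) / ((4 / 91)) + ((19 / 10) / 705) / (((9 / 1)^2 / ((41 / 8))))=539855770019 / 621302400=868.91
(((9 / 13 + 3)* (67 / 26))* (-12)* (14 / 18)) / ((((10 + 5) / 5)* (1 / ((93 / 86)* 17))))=-3954608 / 7267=-544.19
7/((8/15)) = 105/8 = 13.12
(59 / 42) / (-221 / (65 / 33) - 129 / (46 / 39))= -6785 / 1070181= -0.01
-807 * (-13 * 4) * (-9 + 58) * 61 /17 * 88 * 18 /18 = 11037874848 /17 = 649286755.76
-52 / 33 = -1.58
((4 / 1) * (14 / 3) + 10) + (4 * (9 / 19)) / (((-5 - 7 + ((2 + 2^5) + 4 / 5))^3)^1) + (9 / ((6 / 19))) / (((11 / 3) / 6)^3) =53266765953 / 346914502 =153.54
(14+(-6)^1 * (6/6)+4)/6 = 2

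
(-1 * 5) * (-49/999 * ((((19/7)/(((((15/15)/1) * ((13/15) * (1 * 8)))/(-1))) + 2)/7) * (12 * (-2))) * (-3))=5855/1443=4.06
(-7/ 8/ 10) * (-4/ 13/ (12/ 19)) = 133/ 3120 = 0.04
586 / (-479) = -586 / 479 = -1.22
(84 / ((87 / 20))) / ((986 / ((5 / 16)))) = 175 / 28594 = 0.01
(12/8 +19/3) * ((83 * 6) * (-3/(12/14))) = -27307/2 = -13653.50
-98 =-98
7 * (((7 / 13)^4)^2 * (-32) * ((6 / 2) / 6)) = -645657712 / 815730721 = -0.79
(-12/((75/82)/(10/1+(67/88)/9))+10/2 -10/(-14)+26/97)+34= -155158793/1680525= -92.33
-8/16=-1/2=-0.50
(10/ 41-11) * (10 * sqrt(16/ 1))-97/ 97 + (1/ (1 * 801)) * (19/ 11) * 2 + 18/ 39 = -2023047023/ 4696263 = -430.78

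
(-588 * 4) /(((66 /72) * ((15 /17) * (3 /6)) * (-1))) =319872 /55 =5815.85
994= 994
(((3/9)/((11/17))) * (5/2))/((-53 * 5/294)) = -833/583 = -1.43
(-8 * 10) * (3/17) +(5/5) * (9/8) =-1767/136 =-12.99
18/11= 1.64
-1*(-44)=44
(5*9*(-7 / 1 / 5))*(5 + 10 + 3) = -1134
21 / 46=0.46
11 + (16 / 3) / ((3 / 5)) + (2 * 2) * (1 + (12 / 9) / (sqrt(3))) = 16 * sqrt(3) / 9 + 215 / 9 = 26.97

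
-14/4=-7/2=-3.50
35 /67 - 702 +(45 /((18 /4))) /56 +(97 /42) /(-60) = -118413829 /168840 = -701.34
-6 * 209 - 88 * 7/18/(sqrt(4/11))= -1254 - 154 * sqrt(11)/9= -1310.75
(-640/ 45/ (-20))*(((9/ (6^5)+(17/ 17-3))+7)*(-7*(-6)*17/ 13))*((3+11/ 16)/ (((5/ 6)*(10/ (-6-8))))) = -1210.05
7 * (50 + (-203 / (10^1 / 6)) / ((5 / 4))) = -8302 / 25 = -332.08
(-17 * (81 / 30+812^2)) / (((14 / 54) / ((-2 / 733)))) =3026401353 / 25655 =117965.36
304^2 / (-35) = -92416 / 35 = -2640.46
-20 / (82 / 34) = -340 / 41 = -8.29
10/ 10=1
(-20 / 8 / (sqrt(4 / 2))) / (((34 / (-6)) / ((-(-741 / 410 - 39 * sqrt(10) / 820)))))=0.61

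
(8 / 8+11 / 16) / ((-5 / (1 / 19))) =-27 / 1520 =-0.02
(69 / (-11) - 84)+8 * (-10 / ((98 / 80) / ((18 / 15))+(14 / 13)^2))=-126.96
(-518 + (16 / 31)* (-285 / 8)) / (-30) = 8314 / 465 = 17.88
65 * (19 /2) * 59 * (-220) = -8015150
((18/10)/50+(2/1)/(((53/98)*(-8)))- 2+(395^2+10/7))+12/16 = 28942591553/185500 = 156024.75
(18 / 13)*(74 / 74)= 18 / 13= 1.38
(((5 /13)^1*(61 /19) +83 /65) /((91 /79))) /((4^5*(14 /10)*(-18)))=-40843 /483345408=-0.00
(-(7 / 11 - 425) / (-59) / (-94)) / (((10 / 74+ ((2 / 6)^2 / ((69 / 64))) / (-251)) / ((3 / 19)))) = 40382123454 / 450308254759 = 0.09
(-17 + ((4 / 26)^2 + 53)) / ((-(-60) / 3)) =1522 / 845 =1.80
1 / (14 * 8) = 1 / 112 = 0.01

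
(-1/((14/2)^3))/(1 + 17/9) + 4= 35663/8918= 4.00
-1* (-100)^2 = -10000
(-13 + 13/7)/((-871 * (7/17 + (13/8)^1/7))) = 816/41071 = 0.02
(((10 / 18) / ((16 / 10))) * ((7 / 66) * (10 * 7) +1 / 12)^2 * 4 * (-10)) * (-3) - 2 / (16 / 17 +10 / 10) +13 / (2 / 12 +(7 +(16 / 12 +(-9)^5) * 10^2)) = 1449102013815539 / 617307177168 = 2347.46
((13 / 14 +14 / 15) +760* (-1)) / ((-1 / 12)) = 318418 / 35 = 9097.66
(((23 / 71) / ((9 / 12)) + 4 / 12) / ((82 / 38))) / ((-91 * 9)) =-3097 / 7152327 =-0.00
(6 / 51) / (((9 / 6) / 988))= 3952 / 51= 77.49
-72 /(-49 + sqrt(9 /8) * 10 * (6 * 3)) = -9720 * sqrt(2) /34049 -3528 /34049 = -0.51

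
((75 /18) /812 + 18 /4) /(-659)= -21949 /3210648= -0.01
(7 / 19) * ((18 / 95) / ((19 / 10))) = 252 / 6859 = 0.04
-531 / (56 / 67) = -35577 / 56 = -635.30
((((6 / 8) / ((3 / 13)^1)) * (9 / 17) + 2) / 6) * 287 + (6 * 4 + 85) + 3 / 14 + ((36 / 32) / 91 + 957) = 5774308 / 4641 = 1244.19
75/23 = 3.26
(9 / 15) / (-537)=-1 / 895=-0.00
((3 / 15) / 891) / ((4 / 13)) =13 / 17820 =0.00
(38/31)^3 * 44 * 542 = 1308587456/29791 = 43925.60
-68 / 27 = -2.52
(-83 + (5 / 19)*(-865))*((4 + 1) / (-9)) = 29510 / 171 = 172.57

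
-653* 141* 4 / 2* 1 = -184146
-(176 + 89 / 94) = -16633 / 94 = -176.95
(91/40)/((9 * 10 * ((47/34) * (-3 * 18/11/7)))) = -119119/4568400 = -0.03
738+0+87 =825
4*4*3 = 48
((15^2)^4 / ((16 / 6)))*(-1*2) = -7688671875 / 4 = -1922167968.75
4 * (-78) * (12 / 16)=-234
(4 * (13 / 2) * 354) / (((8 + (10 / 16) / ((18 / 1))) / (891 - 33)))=87474816 / 89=982863.10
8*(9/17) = 72/17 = 4.24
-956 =-956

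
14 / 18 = 7 / 9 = 0.78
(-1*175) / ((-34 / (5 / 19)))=875 / 646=1.35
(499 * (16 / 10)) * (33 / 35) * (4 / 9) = 175648 / 525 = 334.57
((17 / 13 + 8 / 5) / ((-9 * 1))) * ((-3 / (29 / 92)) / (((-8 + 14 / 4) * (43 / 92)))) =-1.46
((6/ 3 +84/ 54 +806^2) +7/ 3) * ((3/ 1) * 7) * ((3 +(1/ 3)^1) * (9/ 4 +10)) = 10027222555/ 18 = 557067919.72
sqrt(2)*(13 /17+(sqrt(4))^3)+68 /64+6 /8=14.21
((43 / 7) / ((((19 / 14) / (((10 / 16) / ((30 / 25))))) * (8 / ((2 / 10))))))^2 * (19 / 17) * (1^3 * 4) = 46225 / 2976768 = 0.02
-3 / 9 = -1 / 3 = -0.33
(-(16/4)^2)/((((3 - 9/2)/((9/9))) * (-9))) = -32/27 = -1.19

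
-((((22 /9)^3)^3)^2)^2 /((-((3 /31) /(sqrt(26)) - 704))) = -37366799728135674860303606746059387081442274905082036224 /278979565425094646693897418586814153732060247 - 65853400152506194415998630206088193452237259800576 *sqrt(26) /92993188475031548897965806195604717910686749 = -133944602840.40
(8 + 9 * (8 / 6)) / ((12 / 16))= 80 / 3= 26.67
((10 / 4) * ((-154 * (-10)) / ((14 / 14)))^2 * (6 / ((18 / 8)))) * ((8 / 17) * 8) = 3035648000 / 51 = 59522509.80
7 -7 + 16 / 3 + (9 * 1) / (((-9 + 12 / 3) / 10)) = -38 / 3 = -12.67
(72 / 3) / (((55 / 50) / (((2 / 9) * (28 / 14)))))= 320 / 33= 9.70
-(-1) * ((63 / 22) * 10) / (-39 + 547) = 315 / 5588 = 0.06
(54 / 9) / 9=2 / 3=0.67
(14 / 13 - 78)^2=1000000 / 169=5917.16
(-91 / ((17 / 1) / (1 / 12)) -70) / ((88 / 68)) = -14371 / 264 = -54.44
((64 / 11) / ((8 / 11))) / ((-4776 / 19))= -19 / 597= -0.03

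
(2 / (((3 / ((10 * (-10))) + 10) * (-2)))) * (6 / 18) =-100 / 2991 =-0.03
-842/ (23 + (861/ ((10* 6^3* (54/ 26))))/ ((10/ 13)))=-163684800/ 4519703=-36.22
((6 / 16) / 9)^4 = 1 / 331776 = 0.00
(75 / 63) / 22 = 25 / 462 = 0.05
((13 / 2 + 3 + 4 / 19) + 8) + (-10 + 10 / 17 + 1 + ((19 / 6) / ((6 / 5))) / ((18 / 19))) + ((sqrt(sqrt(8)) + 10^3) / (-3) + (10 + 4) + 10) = -62215421 / 209304 - 2^(3 / 4) / 3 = -297.81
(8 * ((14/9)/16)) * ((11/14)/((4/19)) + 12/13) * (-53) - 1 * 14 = -192721/936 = -205.90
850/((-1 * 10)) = -85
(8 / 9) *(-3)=-8 / 3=-2.67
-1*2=-2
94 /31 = 3.03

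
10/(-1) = -10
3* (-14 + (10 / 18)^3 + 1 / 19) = -190810 / 4617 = -41.33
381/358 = 1.06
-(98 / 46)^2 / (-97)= 2401 / 51313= 0.05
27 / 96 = 9 / 32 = 0.28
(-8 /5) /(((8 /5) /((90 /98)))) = -45 /49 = -0.92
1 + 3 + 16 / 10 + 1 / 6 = 173 / 30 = 5.77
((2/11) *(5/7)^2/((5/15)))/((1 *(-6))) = -25/539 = -0.05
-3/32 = -0.09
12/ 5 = 2.40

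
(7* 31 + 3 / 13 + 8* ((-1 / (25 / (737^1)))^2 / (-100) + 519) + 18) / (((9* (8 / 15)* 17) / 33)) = 1205921552 / 690625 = 1746.13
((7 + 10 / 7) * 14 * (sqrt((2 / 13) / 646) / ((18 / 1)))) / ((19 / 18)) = 118 * sqrt(4199) / 79781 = 0.10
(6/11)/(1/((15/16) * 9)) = 405/88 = 4.60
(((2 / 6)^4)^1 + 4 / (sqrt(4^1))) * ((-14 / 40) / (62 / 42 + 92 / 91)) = -14833 / 52380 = -0.28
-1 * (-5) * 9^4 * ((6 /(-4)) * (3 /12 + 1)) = -492075 /8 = -61509.38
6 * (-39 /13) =-18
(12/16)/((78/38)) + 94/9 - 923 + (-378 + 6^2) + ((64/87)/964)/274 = -1254.19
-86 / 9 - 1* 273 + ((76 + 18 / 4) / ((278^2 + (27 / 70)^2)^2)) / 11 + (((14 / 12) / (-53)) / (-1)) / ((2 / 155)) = -280.85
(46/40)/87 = 0.01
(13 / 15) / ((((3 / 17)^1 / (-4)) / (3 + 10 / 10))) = -3536 / 45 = -78.58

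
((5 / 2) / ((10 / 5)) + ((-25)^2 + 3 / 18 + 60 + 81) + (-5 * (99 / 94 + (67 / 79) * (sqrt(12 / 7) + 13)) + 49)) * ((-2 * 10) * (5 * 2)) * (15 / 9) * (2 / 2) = -8421352750 / 33417 + 670000 * sqrt(21) / 1659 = -250157.33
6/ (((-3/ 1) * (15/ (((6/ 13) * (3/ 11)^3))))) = -108/ 86515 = -0.00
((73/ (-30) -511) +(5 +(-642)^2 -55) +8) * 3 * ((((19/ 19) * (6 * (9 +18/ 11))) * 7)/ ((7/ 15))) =13002714621/ 11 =1182064965.55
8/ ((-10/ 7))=-28/ 5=-5.60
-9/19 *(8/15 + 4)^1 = -204/95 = -2.15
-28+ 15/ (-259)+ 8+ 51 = 8014/ 259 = 30.94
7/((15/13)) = 91/15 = 6.07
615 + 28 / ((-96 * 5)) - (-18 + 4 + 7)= 74633 / 120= 621.94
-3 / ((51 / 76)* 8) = -19 / 34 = -0.56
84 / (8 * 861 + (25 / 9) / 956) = 722736 / 59264377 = 0.01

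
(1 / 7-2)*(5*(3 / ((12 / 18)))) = -585 / 14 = -41.79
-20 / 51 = -0.39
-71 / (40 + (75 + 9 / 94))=-0.62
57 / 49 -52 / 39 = -0.17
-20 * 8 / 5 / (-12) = 8 / 3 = 2.67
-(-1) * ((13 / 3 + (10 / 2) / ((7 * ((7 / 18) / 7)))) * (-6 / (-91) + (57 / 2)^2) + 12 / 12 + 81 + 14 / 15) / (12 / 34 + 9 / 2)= 9126917959 / 3153150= 2894.54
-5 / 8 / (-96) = 5 / 768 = 0.01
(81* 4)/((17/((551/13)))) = 178524/221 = 807.80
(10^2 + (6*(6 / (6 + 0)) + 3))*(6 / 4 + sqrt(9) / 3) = 545 / 2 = 272.50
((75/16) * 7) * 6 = 1575/8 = 196.88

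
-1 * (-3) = 3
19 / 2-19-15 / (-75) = -93 / 10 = -9.30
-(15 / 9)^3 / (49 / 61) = -7625 / 1323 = -5.76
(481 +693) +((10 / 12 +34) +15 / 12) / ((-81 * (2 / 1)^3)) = 9128591 / 7776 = 1173.94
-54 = -54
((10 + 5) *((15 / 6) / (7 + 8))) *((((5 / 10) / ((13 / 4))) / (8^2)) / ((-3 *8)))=-5 / 19968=-0.00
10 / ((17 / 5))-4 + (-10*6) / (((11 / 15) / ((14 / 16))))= -27171 / 374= -72.65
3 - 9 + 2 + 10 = 6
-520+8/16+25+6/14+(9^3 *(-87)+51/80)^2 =180203321581247/44800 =4022395571.01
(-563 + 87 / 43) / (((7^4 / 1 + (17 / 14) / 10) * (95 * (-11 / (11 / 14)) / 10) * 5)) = 96488 / 274640269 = 0.00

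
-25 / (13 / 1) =-1.92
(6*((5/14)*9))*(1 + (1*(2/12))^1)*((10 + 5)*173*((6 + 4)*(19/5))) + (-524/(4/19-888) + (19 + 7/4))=37425813267/16868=2218746.34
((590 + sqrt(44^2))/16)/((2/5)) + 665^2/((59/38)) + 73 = 269035227/944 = 284994.94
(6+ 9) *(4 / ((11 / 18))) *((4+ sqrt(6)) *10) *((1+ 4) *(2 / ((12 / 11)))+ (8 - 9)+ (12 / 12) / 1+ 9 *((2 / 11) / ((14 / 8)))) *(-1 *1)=-33602400 / 847 - 8400600 *sqrt(6) / 847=-63966.45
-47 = -47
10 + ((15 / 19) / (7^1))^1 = 1345 / 133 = 10.11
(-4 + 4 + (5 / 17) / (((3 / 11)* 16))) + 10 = 8215 / 816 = 10.07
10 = 10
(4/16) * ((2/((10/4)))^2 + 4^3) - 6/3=354/25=14.16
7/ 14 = 1/ 2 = 0.50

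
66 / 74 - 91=-3334 / 37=-90.11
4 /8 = 1 /2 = 0.50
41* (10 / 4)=205 / 2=102.50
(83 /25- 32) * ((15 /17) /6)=-717 /170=-4.22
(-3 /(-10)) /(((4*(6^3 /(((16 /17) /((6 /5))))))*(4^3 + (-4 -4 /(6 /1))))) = 1 /217872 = 0.00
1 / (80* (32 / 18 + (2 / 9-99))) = -1 / 7760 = -0.00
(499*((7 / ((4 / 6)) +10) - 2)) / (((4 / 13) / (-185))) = -44403515 / 8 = -5550439.38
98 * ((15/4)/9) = 245/6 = 40.83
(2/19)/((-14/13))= -0.10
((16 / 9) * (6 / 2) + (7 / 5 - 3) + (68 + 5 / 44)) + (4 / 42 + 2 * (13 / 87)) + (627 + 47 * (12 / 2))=131466677 / 133980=981.24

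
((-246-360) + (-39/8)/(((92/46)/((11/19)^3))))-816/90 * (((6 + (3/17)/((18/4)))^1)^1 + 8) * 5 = -1227624589/987696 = -1242.92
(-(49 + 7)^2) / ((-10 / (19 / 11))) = 29792 / 55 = 541.67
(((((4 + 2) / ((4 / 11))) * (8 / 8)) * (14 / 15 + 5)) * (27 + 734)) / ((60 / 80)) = 1490038 / 15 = 99335.87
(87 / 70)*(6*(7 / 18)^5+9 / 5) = 84633223 / 36741600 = 2.30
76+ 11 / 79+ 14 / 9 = 77.69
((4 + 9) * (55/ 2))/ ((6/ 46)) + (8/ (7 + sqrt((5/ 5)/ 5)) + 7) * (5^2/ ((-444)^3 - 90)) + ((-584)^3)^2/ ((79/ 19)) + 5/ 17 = 25 * sqrt(5)/ 2669618457 + 34208088039800323994218660036/ 3585297587751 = 9541213024177028.52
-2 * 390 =-780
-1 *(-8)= 8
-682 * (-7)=4774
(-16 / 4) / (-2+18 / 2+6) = -4 / 13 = -0.31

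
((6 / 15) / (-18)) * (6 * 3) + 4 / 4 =3 / 5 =0.60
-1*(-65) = 65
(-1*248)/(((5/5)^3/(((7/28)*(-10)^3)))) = 62000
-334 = -334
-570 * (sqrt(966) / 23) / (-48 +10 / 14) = 3990 * sqrt(966) / 7613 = 16.29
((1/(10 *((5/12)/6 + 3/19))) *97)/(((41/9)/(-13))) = -7762716/63755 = -121.76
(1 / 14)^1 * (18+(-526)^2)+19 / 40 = 5534013 / 280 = 19764.33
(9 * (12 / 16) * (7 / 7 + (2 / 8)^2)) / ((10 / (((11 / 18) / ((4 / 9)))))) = 5049 / 5120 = 0.99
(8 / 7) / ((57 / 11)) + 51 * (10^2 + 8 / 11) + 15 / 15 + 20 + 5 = 22661774 / 4389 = 5163.31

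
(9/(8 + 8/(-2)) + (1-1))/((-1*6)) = -3/8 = -0.38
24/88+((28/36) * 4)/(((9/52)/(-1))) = -17.70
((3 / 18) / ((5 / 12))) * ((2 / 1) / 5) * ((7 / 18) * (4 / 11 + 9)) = 1442 / 2475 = 0.58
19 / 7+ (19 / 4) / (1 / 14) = 969 / 14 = 69.21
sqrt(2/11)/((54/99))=sqrt(22)/6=0.78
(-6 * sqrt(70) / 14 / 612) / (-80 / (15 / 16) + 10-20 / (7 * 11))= 11 * sqrt(70) / 1187416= 0.00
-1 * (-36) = 36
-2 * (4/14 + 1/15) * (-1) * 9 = 222/35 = 6.34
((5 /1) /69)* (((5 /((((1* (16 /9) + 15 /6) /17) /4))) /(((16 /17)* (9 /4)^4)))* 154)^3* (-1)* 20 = -5062015110348800000 /26732013741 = -189361533.31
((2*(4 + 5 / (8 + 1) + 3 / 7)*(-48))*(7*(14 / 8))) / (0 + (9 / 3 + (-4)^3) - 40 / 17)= 298928 / 3231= 92.52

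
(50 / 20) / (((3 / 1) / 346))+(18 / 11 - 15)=9074 / 33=274.97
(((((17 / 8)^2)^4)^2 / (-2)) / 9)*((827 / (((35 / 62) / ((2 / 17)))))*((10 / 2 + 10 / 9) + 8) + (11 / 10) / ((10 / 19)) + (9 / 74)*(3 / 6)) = -13805443561057697984897313997 / 590506353641285222400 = -23378992.41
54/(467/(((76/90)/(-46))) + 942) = -0.00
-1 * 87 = -87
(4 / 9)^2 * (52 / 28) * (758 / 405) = 157664 / 229635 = 0.69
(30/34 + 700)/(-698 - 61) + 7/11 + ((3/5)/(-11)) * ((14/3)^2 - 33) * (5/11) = -1253/141933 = -0.01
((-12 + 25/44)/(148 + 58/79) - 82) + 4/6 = -126267211/1551000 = -81.41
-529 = -529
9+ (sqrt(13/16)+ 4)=sqrt(13)/4+ 13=13.90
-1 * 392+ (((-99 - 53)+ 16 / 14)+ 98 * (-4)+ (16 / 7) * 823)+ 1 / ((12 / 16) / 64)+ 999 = 2030.62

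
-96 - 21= -117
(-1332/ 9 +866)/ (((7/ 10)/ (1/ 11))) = 7180/ 77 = 93.25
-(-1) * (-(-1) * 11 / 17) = 11 / 17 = 0.65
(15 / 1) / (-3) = -5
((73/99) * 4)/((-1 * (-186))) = 146/9207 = 0.02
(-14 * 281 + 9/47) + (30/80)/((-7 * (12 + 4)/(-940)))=-3930.66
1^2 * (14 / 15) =14 / 15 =0.93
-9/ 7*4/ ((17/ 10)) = -360/ 119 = -3.03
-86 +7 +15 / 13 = -1012 / 13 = -77.85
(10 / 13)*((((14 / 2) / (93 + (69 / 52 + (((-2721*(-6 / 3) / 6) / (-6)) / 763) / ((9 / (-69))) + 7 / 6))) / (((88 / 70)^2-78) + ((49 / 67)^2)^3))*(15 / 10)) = -319595931977402083500 / 292763784373758115708879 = -0.00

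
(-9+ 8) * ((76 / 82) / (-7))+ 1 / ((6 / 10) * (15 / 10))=3212 / 2583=1.24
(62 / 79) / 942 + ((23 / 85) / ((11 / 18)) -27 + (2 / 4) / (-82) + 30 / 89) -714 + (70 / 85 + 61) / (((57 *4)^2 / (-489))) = -543207444126879041 / 733264495758960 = -740.81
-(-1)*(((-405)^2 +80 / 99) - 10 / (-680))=1104221839 / 6732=164025.82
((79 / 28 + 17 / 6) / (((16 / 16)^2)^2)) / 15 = 95 / 252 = 0.38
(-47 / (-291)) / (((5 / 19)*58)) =893 / 84390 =0.01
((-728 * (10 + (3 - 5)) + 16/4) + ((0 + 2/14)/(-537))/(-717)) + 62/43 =-674334400151/115893729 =-5818.56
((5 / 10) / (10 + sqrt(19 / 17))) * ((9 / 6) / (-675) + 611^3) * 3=1744958352133 / 50430- 102644608949 * sqrt(323) / 504300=30943553.45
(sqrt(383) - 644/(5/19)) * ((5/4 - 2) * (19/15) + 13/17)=192717/425 - 63 * sqrt(383)/340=449.83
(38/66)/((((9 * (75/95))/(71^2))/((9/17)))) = 1819801/8415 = 216.26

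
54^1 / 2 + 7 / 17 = 466 / 17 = 27.41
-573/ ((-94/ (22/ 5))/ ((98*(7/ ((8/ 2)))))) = 2161929/ 470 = 4599.85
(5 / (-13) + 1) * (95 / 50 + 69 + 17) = 3516 / 65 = 54.09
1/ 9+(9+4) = 118/ 9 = 13.11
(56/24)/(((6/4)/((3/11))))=14/33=0.42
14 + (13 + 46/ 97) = 2665/ 97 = 27.47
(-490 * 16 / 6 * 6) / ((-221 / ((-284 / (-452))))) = 556640 / 24973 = 22.29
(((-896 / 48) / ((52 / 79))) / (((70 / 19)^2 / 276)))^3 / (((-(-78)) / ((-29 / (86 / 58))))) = 949385019791879929892 / 19745915109375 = 48080071.98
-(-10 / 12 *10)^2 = -625 / 9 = -69.44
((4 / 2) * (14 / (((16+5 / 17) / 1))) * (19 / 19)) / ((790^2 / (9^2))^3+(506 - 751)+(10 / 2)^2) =63241479 / 16833806286732746365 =0.00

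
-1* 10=-10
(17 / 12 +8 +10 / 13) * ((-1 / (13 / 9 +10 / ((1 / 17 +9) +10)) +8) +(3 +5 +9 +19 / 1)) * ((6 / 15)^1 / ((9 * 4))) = 11022893 / 2239380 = 4.92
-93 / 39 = -31 / 13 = -2.38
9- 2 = 7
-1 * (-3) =3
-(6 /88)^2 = -9 /1936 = -0.00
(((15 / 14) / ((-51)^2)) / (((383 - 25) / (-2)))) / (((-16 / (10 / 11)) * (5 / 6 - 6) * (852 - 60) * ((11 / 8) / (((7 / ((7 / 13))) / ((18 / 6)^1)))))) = -325 / 3227322859992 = -0.00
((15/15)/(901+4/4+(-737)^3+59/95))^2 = 9025/1446272669254870269796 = 0.00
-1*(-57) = 57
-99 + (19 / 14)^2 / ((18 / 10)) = -172831 / 1764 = -97.98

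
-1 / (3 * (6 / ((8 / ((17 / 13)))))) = -52 / 153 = -0.34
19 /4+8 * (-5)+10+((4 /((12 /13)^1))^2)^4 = 3262260223 /26244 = 124304.99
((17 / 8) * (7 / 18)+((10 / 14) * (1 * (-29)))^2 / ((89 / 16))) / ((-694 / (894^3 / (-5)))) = 16053911.72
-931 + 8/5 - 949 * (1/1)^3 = -9392/5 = -1878.40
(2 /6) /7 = 1 /21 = 0.05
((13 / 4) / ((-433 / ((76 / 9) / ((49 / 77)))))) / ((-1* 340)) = 2717 / 9274860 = 0.00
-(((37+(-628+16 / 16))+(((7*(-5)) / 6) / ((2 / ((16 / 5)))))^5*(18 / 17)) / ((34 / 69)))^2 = -159163319871822841 / 6765201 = -23526768808.76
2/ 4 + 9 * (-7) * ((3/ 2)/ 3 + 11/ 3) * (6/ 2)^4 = -21262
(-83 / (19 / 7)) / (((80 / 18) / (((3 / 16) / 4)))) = -15687 / 48640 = -0.32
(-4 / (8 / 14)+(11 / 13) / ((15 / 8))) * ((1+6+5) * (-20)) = 20432 / 13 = 1571.69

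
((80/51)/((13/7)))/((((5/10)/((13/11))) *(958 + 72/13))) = 7280/3513543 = 0.00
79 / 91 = 0.87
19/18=1.06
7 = 7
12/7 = 1.71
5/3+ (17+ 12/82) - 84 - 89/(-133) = -1055447/16359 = -64.52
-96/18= -16/3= -5.33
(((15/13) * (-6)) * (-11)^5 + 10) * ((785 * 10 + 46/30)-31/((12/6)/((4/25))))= 8751525410.13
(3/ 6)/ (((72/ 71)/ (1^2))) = 71/ 144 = 0.49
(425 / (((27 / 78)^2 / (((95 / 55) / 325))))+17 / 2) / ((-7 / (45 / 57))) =-243695 / 79002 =-3.08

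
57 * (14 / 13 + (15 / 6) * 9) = 34941 / 26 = 1343.88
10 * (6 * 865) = 51900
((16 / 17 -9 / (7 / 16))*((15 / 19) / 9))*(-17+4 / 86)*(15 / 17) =42573600 / 1652791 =25.76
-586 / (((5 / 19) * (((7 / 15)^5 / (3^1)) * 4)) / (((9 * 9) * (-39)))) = 8012690960625 / 33614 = 238373622.91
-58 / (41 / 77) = -4466 / 41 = -108.93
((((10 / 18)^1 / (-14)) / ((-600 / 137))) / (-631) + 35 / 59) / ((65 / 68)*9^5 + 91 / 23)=130561592747 / 12423882977529660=0.00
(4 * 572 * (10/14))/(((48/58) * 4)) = 20735/42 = 493.69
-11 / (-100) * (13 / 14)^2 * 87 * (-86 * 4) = -6954519 / 2450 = -2838.58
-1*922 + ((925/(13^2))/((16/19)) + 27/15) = -12353229/13520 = -913.70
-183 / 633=-61 / 211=-0.29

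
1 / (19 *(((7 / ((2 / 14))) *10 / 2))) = 1 / 4655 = 0.00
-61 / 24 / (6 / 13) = -793 / 144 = -5.51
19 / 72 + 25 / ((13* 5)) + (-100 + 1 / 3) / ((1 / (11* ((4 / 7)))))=-4100423 / 6552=-625.83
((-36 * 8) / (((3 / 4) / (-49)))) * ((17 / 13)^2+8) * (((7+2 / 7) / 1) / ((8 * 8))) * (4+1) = 17575110 / 169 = 103994.73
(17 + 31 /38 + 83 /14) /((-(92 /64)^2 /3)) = -2425344 /70357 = -34.47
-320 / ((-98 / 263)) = 858.78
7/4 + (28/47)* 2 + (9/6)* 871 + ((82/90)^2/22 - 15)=5420890639/4187700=1294.48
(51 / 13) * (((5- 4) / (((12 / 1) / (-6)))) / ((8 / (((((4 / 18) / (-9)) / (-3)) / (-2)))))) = 17 / 16848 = 0.00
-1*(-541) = 541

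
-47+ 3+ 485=441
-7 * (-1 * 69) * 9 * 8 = 34776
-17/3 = -5.67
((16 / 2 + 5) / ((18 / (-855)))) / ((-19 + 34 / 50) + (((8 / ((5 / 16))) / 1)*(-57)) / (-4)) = -30875 / 17324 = -1.78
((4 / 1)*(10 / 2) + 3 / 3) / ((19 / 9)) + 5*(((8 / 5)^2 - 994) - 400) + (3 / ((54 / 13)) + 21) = -11842657 / 1710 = -6925.53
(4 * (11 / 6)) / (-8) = -11 / 12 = -0.92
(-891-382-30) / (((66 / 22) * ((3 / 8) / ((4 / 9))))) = -41696 / 81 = -514.77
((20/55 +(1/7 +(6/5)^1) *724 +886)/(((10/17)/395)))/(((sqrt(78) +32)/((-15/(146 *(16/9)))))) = -12973424319/5317466 +12973424319 *sqrt(78)/170158912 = -1766.42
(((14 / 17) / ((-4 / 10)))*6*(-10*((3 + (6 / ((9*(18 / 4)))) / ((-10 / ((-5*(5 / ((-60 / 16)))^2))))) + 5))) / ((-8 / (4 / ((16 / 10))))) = -432250 / 1377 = -313.91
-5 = -5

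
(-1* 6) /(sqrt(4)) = -3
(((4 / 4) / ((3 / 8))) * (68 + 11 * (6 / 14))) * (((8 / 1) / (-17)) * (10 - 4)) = -65152 / 119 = -547.50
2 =2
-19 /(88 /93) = -1767 /88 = -20.08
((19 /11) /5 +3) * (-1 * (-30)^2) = -33120 /11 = -3010.91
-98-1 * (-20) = -78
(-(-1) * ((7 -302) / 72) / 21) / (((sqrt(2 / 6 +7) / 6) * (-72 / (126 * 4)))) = 295 * sqrt(66) / 792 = 3.03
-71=-71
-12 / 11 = -1.09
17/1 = 17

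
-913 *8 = -7304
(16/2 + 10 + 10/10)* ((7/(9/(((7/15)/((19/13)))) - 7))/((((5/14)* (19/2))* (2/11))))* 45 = 441441/964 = 457.93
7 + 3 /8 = 59 /8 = 7.38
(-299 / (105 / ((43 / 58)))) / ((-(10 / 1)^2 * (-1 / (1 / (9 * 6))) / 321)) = -1375699 / 10962000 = -0.13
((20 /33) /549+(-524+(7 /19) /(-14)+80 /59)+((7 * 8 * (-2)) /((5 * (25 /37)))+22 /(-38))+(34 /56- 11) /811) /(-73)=32075844281871589 /4208270576548500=7.62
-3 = -3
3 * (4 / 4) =3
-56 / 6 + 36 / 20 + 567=8392 / 15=559.47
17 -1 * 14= 3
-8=-8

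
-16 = -16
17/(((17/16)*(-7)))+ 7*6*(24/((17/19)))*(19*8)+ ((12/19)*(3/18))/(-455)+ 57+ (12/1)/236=1485298013624/8670935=171296.18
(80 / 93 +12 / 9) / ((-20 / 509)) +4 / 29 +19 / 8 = -1917131 / 35960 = -53.31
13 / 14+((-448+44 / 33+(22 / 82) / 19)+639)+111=9955303 / 32718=304.28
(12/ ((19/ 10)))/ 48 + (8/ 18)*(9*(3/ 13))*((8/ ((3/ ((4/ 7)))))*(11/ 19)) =3271/ 3458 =0.95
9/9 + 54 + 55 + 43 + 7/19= 2914/19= 153.37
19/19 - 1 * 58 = -57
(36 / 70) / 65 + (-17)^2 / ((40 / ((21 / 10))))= 552567 / 36400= 15.18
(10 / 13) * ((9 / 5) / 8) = 9 / 52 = 0.17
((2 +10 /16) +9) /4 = 93 /32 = 2.91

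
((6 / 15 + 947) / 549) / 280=1579 / 256200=0.01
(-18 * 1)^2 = 324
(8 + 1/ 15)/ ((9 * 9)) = 121/ 1215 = 0.10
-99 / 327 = -33 / 109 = -0.30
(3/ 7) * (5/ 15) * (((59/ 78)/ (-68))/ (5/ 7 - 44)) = 59/ 1607112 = 0.00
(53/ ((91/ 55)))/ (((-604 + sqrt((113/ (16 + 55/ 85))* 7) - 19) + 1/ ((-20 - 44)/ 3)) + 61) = -146087860160/ 2562855785637 - 11939840* sqrt(3805501)/ 33317125213281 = -0.06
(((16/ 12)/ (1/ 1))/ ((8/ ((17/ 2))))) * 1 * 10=85/ 6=14.17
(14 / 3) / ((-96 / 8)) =-7 / 18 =-0.39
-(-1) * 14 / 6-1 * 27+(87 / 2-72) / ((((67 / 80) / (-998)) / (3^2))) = 61431922 / 201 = 305631.45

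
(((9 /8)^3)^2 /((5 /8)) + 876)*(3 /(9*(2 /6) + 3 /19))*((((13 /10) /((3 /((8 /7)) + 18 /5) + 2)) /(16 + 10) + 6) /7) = 676051433733 /943308800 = 716.68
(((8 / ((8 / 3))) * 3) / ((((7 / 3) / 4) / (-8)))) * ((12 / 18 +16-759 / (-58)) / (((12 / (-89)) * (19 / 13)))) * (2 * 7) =260898.25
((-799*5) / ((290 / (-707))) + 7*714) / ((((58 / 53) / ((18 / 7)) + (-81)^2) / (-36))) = -3669557661 / 45382100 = -80.86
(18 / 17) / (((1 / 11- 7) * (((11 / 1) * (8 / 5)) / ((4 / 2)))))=-45 / 2584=-0.02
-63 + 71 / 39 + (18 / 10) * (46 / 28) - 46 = -284527 / 2730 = -104.22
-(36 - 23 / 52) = -1849 / 52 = -35.56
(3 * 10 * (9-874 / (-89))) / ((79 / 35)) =1758750 / 7031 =250.14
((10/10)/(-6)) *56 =-28/3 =-9.33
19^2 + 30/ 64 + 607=968.47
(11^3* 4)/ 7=5324/ 7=760.57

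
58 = 58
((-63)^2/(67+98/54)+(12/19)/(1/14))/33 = 782747/388322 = 2.02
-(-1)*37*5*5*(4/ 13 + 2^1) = 27750/ 13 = 2134.62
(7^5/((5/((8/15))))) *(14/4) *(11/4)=1294139/75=17255.19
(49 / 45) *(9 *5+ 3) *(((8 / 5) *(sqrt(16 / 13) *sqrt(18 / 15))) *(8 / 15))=200704 *sqrt(390) / 73125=54.20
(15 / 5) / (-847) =-3 / 847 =-0.00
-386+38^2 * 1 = 1058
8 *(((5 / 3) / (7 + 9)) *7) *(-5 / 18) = -175 / 108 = -1.62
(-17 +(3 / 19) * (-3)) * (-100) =33200 / 19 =1747.37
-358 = -358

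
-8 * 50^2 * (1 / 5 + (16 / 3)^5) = -20972492000 / 243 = -86306551.44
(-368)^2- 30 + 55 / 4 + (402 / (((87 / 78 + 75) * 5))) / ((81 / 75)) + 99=9654112577 / 71244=135507.73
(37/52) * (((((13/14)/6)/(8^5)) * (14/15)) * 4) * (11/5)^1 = 407/14745600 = 0.00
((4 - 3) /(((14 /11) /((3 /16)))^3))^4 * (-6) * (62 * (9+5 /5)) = -775568624453138006865 /1994739708184051698234294272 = -0.00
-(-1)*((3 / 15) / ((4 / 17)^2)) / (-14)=-289 / 1120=-0.26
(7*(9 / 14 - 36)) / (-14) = 495 / 28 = 17.68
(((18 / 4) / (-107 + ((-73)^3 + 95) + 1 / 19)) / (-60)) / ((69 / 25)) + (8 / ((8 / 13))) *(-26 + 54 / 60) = -88756549733 / 272009040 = -326.30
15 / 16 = 0.94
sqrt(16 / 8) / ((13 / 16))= 16 *sqrt(2) / 13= 1.74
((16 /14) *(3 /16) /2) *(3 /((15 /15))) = 9 /28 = 0.32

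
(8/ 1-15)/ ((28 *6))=-1/ 24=-0.04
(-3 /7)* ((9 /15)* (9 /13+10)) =-2.75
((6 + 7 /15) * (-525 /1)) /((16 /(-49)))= 166355 /16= 10397.19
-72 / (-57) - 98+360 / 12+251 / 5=-1571 / 95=-16.54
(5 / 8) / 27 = 5 / 216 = 0.02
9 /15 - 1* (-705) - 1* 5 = 3503 /5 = 700.60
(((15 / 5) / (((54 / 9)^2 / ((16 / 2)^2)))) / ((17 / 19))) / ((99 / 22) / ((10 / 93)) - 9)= 6080 / 33507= 0.18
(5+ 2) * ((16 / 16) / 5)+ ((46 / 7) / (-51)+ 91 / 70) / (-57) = 56141 / 40698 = 1.38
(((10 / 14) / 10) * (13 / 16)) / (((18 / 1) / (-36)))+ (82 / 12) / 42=47 / 1008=0.05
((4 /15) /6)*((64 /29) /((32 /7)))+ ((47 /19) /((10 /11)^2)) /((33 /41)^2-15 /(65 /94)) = -9181128157 /76018990500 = -0.12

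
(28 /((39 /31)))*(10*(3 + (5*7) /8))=64015 /39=1641.41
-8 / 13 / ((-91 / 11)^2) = -968 / 107653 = -0.01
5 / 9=0.56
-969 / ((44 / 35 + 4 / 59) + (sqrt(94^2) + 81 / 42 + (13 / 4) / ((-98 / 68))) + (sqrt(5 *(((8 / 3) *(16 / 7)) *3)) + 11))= -7153820855755 / 776184854283 + 77131301800 *sqrt(70) / 776184854283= -8.39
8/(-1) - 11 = -19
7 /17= 0.41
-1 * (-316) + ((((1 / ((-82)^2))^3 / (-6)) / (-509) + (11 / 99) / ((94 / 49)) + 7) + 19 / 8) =42602270166481860701 / 130909528808574336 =325.43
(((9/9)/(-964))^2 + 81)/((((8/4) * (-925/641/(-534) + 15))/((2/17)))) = 12882744194619/40564093330360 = 0.32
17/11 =1.55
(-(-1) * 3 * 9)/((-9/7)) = -21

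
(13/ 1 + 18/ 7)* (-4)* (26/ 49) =-11336/ 343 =-33.05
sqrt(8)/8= sqrt(2)/4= 0.35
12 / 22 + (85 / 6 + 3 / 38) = 9274 / 627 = 14.79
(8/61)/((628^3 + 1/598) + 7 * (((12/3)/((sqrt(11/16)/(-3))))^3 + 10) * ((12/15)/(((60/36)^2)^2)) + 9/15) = 24666175895961600000 * sqrt(11)/17392747486368631998890541873790391 + 9209783027204493626750000/17392747486368631998890541873790391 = 0.00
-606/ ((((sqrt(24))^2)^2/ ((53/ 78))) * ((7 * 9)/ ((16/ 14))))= -5353/ 412776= -0.01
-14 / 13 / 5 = -14 / 65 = -0.22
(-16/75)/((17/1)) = -16/1275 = -0.01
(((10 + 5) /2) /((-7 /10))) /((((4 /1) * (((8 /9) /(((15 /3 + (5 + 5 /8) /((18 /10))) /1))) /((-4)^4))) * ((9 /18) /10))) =-877500 /7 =-125357.14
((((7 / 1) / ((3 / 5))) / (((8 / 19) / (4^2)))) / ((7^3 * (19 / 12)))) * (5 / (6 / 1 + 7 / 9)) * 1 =1800 / 2989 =0.60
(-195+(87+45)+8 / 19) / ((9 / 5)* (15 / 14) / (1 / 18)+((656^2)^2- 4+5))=-8323 / 24630146699918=-0.00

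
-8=-8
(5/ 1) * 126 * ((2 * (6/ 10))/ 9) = 84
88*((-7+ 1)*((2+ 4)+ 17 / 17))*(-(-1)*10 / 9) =-12320 / 3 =-4106.67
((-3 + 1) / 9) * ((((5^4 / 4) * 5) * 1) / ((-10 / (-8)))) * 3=-1250 / 3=-416.67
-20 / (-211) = 20 / 211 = 0.09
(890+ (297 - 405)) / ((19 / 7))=288.11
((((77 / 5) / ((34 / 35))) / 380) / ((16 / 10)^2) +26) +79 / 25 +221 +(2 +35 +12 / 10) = 1192262959 / 4134400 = 288.38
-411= -411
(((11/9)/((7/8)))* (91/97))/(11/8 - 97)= -9152/667845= -0.01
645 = 645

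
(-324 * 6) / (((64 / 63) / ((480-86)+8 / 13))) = -39267585 / 52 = -755145.87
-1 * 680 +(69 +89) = -522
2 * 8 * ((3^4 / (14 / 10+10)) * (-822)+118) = -1739648 / 19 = -91560.42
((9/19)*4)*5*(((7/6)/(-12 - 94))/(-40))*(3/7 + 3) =9/1007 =0.01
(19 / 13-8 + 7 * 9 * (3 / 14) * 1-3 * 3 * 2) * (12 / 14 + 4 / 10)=-902 / 65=-13.88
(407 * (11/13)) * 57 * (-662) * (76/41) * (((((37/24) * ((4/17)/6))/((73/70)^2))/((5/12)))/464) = -9698846682910/1400296001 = -6926.28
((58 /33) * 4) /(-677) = -232 /22341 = -0.01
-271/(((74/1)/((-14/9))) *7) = 271/333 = 0.81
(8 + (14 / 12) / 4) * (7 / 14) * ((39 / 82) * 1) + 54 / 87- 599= -22692113 / 38048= -596.41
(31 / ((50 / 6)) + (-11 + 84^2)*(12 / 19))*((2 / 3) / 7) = 201454 / 475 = 424.11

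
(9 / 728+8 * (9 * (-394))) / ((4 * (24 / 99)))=-29254.49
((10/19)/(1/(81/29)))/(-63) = -90/3857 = -0.02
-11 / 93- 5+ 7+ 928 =86479 / 93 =929.88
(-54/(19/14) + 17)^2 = 187489/361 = 519.36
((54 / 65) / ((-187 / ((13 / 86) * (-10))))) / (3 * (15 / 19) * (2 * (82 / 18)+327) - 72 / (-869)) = 81054 / 9608989883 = 0.00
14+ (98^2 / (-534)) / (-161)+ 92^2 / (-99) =-14466028 / 202653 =-71.38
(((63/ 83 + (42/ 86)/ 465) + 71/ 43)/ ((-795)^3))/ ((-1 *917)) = 1333891/ 254887752434923125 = 0.00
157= 157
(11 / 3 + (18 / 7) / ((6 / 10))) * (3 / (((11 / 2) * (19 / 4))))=1336 / 1463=0.91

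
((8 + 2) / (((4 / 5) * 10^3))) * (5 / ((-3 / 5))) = -5 / 48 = -0.10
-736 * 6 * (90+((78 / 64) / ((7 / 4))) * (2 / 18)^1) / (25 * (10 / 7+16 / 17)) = -23668012 / 3525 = -6714.33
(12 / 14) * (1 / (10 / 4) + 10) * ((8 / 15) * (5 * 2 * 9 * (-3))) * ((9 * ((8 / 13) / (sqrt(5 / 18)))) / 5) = -746496 * sqrt(10) / 875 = -2697.86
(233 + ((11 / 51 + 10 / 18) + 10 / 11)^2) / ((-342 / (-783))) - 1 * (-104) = 23102390285 / 35878194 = 643.91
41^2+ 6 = 1687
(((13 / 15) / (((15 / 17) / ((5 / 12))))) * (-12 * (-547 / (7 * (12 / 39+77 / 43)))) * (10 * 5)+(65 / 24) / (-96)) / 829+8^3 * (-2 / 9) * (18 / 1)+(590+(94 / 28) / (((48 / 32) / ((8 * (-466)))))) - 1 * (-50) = -8986060386467 / 922537728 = -9740.59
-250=-250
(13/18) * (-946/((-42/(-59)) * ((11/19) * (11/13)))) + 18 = -8071463/4158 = -1941.19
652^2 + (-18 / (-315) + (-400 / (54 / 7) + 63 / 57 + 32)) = 7632406751 / 17955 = 425085.31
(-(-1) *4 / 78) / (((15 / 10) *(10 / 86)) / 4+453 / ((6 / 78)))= 688 / 79007409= 0.00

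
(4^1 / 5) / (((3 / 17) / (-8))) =-544 / 15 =-36.27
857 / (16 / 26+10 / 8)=44564 / 97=459.42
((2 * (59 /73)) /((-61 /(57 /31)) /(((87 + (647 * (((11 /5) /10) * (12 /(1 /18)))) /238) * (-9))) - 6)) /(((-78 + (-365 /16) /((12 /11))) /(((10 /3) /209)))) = 1311394302720 /30102570451416617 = 0.00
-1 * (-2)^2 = -4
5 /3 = 1.67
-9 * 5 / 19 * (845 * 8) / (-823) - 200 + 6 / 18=-8453963 / 46911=-180.21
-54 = -54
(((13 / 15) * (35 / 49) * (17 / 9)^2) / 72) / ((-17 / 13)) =-2873 / 122472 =-0.02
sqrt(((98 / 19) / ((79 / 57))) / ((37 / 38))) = 14 *sqrt(166611) / 2923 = 1.96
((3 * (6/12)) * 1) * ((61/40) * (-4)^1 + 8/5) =-27/4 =-6.75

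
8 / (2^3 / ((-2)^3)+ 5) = 2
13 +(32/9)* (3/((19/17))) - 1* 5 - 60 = -2420/57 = -42.46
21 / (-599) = -21 / 599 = -0.04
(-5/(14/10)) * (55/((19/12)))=-16500/133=-124.06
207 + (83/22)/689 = 3137789/15158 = 207.01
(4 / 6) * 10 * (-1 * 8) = -160 / 3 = -53.33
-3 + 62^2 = 3841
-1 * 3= -3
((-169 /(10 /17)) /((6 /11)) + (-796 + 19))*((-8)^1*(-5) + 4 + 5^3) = -13219687 /60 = -220328.12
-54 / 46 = -1.17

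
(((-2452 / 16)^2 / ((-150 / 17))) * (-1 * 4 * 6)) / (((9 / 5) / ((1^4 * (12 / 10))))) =6388073 / 150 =42587.15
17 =17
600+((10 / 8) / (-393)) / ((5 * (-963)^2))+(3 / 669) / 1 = 195058318122245 / 325094767164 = 600.00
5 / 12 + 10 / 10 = 17 / 12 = 1.42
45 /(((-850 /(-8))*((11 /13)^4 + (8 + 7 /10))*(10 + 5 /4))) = 913952 /223653445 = 0.00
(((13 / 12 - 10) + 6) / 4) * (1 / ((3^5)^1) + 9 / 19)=-38605 / 110808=-0.35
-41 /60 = -0.68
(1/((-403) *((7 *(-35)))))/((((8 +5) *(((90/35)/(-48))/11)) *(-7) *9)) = 0.00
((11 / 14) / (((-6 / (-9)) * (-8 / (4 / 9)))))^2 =121 / 28224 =0.00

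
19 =19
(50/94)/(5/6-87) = -150/24299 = -0.01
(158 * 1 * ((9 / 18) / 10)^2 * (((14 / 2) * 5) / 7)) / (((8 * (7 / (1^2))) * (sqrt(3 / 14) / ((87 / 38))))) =2291 * sqrt(42) / 85120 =0.17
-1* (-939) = 939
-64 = -64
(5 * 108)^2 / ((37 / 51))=14871600 / 37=401935.14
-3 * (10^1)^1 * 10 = -300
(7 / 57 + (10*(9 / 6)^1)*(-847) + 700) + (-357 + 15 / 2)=-1408399 / 114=-12354.38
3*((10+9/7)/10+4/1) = 1077/70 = 15.39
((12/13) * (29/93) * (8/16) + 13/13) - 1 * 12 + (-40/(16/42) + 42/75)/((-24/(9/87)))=-10.41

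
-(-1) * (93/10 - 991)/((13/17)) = -166889/130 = -1283.76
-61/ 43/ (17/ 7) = -427/ 731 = -0.58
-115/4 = -28.75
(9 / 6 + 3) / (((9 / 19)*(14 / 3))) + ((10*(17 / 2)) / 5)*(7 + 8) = 7197 / 28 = 257.04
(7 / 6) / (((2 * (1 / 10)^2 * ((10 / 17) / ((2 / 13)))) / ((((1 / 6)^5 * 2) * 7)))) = 4165 / 151632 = 0.03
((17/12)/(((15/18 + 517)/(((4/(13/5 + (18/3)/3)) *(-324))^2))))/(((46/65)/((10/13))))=8922960000/37802869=236.04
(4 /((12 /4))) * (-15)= -20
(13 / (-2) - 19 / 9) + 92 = 1501 / 18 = 83.39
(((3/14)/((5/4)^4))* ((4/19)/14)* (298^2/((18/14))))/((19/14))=45467648/676875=67.17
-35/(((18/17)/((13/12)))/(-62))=2220.23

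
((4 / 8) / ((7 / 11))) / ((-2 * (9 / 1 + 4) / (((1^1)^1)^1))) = -11 / 364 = -0.03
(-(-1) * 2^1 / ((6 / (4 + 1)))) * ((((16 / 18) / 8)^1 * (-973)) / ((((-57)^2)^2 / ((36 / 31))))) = -19460 / 981708093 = -0.00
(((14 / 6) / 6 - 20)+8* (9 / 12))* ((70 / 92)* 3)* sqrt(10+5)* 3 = -8575* sqrt(15) / 92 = -360.99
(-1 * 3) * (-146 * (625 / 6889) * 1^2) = 273750 / 6889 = 39.74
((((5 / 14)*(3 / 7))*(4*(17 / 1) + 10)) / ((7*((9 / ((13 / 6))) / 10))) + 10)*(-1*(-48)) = 232240 / 343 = 677.08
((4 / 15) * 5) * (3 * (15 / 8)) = 15 / 2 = 7.50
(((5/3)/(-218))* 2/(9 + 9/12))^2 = 400/162639009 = 0.00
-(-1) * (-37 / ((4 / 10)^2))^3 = -791453125 / 64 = -12366455.08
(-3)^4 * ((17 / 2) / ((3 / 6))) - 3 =1374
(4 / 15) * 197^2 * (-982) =-10162783.47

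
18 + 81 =99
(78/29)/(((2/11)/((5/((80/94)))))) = 20163/232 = 86.91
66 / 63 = 22 / 21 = 1.05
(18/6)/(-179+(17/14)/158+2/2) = -6636/393719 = -0.02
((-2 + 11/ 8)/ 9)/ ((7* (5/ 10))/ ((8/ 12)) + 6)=-1/ 162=-0.01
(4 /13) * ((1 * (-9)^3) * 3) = -8748 /13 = -672.92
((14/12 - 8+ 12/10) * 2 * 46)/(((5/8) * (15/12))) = -248768/375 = -663.38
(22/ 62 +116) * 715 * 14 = 1164711.94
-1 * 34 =-34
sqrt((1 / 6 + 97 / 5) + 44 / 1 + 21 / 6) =sqrt(15090) / 15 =8.19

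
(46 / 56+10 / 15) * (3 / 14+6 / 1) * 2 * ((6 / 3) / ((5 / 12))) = 4350 / 49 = 88.78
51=51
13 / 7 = 1.86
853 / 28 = 30.46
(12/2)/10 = 3/5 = 0.60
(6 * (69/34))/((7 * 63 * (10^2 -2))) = 23/81634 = 0.00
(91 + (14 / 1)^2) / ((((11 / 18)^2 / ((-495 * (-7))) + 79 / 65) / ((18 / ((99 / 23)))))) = 761571720 / 771287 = 987.40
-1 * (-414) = 414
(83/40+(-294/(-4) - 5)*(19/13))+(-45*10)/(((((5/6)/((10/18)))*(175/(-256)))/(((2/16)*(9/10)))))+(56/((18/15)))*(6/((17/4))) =217.44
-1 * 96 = -96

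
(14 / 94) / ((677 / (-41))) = -287 / 31819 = -0.01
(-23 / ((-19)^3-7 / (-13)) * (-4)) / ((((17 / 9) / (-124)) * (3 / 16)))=296608 / 63155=4.70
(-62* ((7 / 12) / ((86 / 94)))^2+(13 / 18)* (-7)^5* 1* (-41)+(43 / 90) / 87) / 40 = 28819177229203 / 2316427200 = 12441.22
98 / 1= 98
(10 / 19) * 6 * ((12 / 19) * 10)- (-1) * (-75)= -19875 / 361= -55.06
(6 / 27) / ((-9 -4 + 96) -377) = -1 / 1323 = -0.00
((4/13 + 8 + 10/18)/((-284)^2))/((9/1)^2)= 1037/764376912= 0.00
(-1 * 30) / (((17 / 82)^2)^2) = -1356365280 / 83521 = -16239.81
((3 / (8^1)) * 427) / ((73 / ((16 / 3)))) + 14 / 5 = 5292 / 365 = 14.50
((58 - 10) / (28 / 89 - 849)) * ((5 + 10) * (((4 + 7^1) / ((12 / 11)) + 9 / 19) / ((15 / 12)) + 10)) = -22457904 / 1435127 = -15.65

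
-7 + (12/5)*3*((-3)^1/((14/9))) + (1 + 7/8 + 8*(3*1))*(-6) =-24659/140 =-176.14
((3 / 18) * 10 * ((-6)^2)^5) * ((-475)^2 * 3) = 68213404800000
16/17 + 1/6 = 113/102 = 1.11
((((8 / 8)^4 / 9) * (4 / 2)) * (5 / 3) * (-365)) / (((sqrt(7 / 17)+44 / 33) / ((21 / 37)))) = -1737400 / 23199+25550 * sqrt(119) / 7733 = -38.85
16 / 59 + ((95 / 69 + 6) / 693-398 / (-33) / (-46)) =55420 / 2821203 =0.02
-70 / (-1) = 70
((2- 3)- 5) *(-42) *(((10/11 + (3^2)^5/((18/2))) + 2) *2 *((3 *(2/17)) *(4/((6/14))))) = 2037857472/187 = 10897633.54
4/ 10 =2/ 5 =0.40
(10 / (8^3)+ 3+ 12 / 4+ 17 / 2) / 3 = 1239 / 256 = 4.84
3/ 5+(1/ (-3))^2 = 32/ 45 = 0.71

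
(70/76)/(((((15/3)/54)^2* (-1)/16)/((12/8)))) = -244944/95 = -2578.36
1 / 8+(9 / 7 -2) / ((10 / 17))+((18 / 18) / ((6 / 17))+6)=1301 / 168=7.74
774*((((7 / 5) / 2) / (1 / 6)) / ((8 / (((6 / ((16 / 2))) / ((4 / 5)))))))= 24381 / 64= 380.95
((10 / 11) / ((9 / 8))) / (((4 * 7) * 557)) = 20 / 386001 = 0.00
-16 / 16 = -1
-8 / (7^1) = -8 / 7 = -1.14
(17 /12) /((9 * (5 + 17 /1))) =17 /2376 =0.01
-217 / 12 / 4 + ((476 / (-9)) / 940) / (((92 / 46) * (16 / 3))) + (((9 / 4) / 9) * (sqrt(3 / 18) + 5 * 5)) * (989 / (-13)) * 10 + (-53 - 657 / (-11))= -15332288867 / 3226080 - 4945 * sqrt(6) / 156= -4830.25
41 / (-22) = -41 / 22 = -1.86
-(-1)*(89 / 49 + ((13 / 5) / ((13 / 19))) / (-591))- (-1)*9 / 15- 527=-75958024 / 144795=-524.59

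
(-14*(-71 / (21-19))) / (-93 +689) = 497 / 596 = 0.83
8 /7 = 1.14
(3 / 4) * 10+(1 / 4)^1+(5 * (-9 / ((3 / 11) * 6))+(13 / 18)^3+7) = -72161 / 5832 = -12.37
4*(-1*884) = -3536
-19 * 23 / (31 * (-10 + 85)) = -437 / 2325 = -0.19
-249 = -249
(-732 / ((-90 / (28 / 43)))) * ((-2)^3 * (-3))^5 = 9066774528 / 215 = 42171044.32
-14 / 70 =-1 / 5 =-0.20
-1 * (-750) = 750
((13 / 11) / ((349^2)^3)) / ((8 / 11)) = 0.00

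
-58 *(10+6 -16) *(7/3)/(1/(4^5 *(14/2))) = 0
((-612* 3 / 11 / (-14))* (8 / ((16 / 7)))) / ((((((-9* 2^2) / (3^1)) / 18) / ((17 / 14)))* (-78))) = 7803 / 8008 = 0.97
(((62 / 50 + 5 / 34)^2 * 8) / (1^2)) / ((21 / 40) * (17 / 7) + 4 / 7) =155684592 / 18676625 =8.34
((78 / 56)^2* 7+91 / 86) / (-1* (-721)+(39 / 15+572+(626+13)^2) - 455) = 352495 / 9852611328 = 0.00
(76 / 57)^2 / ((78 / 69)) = 1.57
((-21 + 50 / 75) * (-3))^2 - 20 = 3701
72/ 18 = 4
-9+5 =-4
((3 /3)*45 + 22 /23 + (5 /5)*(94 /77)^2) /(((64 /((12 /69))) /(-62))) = -200575611 /25091528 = -7.99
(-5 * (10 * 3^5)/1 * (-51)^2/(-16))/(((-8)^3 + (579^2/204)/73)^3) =-241597238522880600/14345736302273154661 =-0.02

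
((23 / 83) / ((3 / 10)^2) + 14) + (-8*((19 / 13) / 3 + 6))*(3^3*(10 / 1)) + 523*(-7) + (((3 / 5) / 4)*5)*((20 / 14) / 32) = -17656.20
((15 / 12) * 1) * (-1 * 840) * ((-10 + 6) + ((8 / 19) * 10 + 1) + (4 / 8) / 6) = -51625 / 38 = -1358.55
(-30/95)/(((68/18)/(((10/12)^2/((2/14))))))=-525/1292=-0.41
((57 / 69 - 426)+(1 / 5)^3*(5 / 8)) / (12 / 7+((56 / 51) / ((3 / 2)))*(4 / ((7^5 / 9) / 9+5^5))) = -15705822215629 / 63358504800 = -247.89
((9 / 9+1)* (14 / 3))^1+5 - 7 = 22 / 3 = 7.33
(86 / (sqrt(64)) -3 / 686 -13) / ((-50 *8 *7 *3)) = 1031 / 3841600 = 0.00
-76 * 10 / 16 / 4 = -95 / 8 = -11.88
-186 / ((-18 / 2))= 62 / 3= 20.67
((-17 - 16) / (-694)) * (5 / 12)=55 / 2776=0.02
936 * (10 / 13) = 720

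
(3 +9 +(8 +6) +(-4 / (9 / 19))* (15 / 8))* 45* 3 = 2745 / 2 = 1372.50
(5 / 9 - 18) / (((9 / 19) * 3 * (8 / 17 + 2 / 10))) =-13345 / 729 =-18.31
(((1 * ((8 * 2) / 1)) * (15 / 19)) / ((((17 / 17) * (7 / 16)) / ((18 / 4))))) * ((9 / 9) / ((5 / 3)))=10368 / 133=77.95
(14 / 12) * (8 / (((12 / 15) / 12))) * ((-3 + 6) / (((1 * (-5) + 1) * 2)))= -105 / 2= -52.50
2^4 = 16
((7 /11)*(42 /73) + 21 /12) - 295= -940743 /3212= -292.88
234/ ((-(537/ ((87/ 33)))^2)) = -21866/ 3876961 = -0.01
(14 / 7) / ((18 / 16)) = 16 / 9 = 1.78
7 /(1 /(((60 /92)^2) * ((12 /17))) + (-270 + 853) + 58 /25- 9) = 0.01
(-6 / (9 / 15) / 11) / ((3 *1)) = -10 / 33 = -0.30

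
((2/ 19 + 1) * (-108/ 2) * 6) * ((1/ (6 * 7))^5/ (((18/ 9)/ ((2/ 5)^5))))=-2/ 142559375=-0.00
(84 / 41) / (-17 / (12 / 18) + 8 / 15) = -0.08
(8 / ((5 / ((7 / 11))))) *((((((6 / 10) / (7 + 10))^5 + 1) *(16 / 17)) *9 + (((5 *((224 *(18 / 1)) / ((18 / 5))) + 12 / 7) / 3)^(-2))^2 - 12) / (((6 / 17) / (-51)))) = 4405749876784966749064564251741 / 8484463412916246267611000000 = 519.27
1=1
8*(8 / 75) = 64 / 75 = 0.85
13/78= 1/6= 0.17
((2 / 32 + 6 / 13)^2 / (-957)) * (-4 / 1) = 11881 / 10350912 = 0.00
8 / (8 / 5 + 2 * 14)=10 / 37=0.27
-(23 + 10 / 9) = -217 / 9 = -24.11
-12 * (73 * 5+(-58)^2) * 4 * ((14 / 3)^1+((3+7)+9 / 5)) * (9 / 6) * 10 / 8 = -5526378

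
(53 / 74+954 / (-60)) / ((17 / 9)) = -25281 / 3145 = -8.04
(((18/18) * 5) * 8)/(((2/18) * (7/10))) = 3600/7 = 514.29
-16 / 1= -16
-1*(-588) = 588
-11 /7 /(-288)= 0.01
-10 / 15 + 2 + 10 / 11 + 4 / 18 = 244 / 99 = 2.46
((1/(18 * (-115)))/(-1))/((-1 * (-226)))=1/467820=0.00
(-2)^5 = -32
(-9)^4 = 6561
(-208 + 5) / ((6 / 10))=-1015 / 3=-338.33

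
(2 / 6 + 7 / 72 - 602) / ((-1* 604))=43313 / 43488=1.00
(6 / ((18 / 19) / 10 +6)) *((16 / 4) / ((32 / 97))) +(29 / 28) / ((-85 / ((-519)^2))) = -375532648 / 114835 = -3270.19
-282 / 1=-282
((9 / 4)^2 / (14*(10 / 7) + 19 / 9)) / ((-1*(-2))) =729 / 6368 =0.11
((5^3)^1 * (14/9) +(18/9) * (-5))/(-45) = -332/81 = -4.10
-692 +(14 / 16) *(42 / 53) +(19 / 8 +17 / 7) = -2037541 / 2968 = -686.50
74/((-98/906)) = -33522/49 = -684.12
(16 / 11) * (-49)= -784 / 11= -71.27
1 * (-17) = -17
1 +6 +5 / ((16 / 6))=71 / 8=8.88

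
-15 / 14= -1.07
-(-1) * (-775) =-775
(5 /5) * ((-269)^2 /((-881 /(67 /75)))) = -4848187 /66075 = -73.37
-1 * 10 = -10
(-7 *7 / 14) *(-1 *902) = 3157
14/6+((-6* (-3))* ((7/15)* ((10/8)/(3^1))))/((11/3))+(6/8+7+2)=1721/132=13.04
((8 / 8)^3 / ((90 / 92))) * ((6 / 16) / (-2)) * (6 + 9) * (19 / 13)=-437 / 104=-4.20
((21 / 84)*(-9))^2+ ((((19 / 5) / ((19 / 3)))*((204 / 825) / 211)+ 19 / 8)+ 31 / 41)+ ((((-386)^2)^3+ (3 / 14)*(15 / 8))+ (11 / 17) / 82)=37456723629033249854631903 / 11324159000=3307682595151944.60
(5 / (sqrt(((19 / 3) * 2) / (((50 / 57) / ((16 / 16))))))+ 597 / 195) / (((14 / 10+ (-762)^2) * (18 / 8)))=7208 / 2151291207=0.00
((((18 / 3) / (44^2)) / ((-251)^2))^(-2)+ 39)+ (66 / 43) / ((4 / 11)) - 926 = 319848303687964793 / 774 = 413240702439231.00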